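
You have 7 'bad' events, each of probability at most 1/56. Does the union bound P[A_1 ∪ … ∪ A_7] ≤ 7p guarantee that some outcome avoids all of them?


Union bound: P[∪_{i=1}^{7} A_i] ≤ Σ_i P[A_i] ≤ 7·p = 7·(1/56) = 1/8.
Numerically: 1/8 ≈ 0.12500.
Is 1/8 < 1? YES.
Since P[∪ A_i] ≤ 1/8 < 1, the complement has P[∩ A_i^c] ≥ 1 − 1/8 = 7/8 > 0, so some outcome avoids every A_i.

7·p = 1/8 ≈ 0.12500; existence CERTIFIED by the union bound.


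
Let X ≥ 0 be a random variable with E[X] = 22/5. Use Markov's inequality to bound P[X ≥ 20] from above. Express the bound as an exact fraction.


μ = E[X] = 22/5, a = 20.
Markov: P[X ≥ 20] ≤ μ/a = (22/5)/20 = 11/50.
Numerically: ≈ 0.220.
(Since a = 20 > μ = 4.400, the bound 11/50 is < 1 and informative.)

P[X ≥ 20] ≤ 11/50 ≈ 0.220.


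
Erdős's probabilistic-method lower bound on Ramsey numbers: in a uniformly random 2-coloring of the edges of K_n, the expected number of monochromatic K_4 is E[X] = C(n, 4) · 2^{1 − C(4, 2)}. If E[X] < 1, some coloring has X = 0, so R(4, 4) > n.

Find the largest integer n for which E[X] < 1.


We need C(n, 4) · 2^{1 − 6} < 1, i.e. C(n, 4) < 2^{6 − 1} = 32.
Check values of n near the boundary:
  n = 4: C(4, 4) = 1; 1 < 32? YES
  n = 5: C(5, 4) = 5; 5 < 32? YES
  n = 6: C(6, 4) = 15; 15 < 32? YES
  n = 7: C(7, 4) = 35; 35 < 32? NO
  n = 8: C(8, 4) = 70; 70 < 32? NO
  n = 9: C(9, 4) = 126; 126 < 32? NO
The largest n with C(n, 4) < 32 is n = 6 (where E[X] = 15/32 ≈ 0.469). Hence R(4, 4) > 6, i.e. R(4, 4) ≥ 7.

Largest n = 6; hence R(4, 4) > 6.


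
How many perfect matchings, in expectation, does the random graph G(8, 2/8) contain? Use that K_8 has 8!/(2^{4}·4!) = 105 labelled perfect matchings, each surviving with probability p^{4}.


K_8 has 8!/(2^{4}·4!) = 105 labelled perfect matchings.
For each such perfect matching H, let X_H = 1 if all 4 edges of H are present in G. Then P[X_H = 1] = p^{4} = (1/4)^{4} = 1/256.
By linearity of expectation: E[X] = Σ_H E[X_H] = 105 · p^{4} = 105 · 1/256 = 105/256.
Numerically: E[X] ≈ 0.410156.

E[X] = 105 · (1/4)^{4} = 105/256 ≈ 0.410156.


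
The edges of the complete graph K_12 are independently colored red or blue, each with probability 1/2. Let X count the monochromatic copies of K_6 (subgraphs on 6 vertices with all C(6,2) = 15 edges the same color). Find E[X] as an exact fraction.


Let X = Σ_S X_S over the C(12, 6) = 924 subsets S of size 6, where X_S = 1 if the K_6 on S is monochromatic.
For a fixed S, the K_6 on S has C(6, 2) = 15 edges. P[all 15 edges red] = (1/2)^15, and likewise for blue, so P[monochromatic] = 2·(1/2)^15 = 2^{1 − 15} = 1/16384.
By linearity of expectation: E[X] = C(12, 6) · 2^{1 − 15} = 924 · 1/16384 = 231/4096.
Numerically: E[X] ≈ 0.05640.

E[X] = C(12,6)·2^(1−C(6,2)) = 231/4096 ≈ 0.05640.


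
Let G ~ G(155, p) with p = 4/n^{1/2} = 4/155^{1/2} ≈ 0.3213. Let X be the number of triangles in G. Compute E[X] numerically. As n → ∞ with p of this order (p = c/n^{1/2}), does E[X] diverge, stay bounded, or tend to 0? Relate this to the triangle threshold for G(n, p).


Number of potential triangles: C(155, 3) = 608685.
Each occurs with probability p³ ≈ (0.3213)³ ≈ 3.316519e-02.
By linearity: E[X] = C(155, 3)·p³ ≈ 608685 · 3.316519e-02 ≈ 20187.1507.
Since α = 1/2 < 1, p = c/n^{1/2} ≫ 1/n is above the triangle threshold p ~ 1/n. Asymptotically E[X] ~ (c³/6)·n^{3(1−α)} = (4³/6)·n^{1.5} → ∞; triangles are abundant w.h.p.

E[X] ≈ 20187.1507; in regime p = Θ(1/n^{1/2}) E[X] diverges (above the triangle threshold p ~ 1/n).


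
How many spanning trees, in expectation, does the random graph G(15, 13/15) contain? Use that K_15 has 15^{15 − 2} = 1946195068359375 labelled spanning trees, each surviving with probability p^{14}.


K_15 has 15^{15 − 2} = 1946195068359375 labelled spanning trees.
For each such spanning tree H, let X_H = 1 if all 14 edges of H are present in G. Then P[X_H = 1] = p^{14} = (13/15)^{14} = 3937376385699289/29192926025390625.
By linearity of expectation: E[X] = Σ_H E[X_H] = 1946195068359375 · p^{14} = 1946195068359375 · 3937376385699289/29192926025390625 = 3937376385699289/15.
Numerically: E[X] ≈ 2.62e+14.

E[X] = 1946195068359375 · (13/15)^{14} = 3937376385699289/15 ≈ 2.62e+14.


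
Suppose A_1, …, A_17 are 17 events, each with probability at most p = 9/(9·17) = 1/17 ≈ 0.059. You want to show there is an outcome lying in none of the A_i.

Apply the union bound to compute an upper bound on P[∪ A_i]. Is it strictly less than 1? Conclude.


Union bound: P[∪_{i=1}^{17} A_i] ≤ Σ_i P[A_i] ≤ 17·p = 17·(1/17) = 1.
Numerically: 1 ≈ 1.000.
Is 1 < 1? NO.
Since the bound 1 is ≥ 1, the union bound is uninformative here; it does NOT by itself certify existence.

17·p = 1 ≈ 1.000; existence NOT certified by the union bound.


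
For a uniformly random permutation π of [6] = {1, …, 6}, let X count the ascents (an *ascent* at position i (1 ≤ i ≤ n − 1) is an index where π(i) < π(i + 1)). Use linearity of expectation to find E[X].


Write X = Σ X_I over i = 1, …, 5, with X_I the indicator of one ascent.
There are 5 indicators.
For each fixed i, the pair (π(i), π(i+1)) is a uniformly random ordered pair of distinct values from {1, …, 6}; by symmetry P[π(i) < π(i+1)] = 1/2.
By linearity: E[X] = 5 · (1/2) = (6 − 1) · (1/2) = 5/2 ≈ 2.500.

E[X] = 5/2 = 2.500.


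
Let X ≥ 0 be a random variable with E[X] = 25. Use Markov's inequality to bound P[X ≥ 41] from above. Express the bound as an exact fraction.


μ = E[X] = 25, a = 41.
Markov: P[X ≥ 41] ≤ μ/a = (25)/41 = 25/41.
Numerically: ≈ 0.609756.
(Since a = 41 > μ = 25.000000, the bound 25/41 is < 1 and informative.)

P[X ≥ 41] ≤ 25/41 ≈ 0.609756.


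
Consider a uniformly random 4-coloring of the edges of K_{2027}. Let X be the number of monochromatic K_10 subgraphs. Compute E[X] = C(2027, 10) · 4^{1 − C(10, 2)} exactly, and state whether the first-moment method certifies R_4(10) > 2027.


E[X] = C(2027, 10) · 4^{1 − 45} = 315586117401470604332341335 · 4^{−44} = 315586117401470604332341335/309485009821345068724781056.
As a reduced fraction: E[X] = 315586117401470604332341335/309485009821345068724781056 ≈ 1.0197137.
Is E[X] < 1? NO.
Since E[X] ≥ 1, the first-moment bound is inconclusive at n = 2027; it does NOT by itself certify R_4(10) > 2027.

E[X] = 315586117401470604332341335/309485009821345068724781056 ≈ 1.0197137; E[X] ≥ 1; first-moment method inconclusive here.


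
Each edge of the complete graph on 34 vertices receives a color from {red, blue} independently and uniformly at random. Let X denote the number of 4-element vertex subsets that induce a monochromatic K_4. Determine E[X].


Let X = Σ_S X_S over the C(34, 4) = 46376 subsets S of size 4, where X_S = 1 if the K_4 on S is monochromatic.
For a fixed S, the K_4 on S has C(4, 2) = 6 edges. P[all 6 edges red] = (1/2)^6, and likewise for blue, so P[monochromatic] = 2·(1/2)^6 = 2^{1 − 6} = 1/32.
Summing: E[X] = C(34, 4) · 2^{1 − 6} = 46376 · 1/32 = 5797/4.
Numerically: E[X] ≈ 1449.2500.

E[X] = C(34,4)·2^(1−C(4,2)) = 5797/4 ≈ 1449.2500.


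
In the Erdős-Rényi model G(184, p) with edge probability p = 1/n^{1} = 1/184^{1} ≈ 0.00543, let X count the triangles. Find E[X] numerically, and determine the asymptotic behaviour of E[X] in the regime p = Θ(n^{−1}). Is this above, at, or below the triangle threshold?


Number of potential triangles: C(184, 3) = 1021384.
Each occurs with probability p³ ≈ (0.00543)³ ≈ 1.60526e-07.
By linearity: E[X] = C(184, 3)·p³ ≈ 1021384 · 1.60526e-07 ≈ 0.164.
Here α = 1, so p = 1/n is exactly at the triangle threshold p ~ 1/n. Asymptotically E[X] → c³/6 = 1³/6 = 1/6 ≈ 0.167, a bounded constant. In this regime the triangle count is asymptotically Poisson(c³/6).

E[X] ≈ 0.164; in regime p = Θ(1/n^{1}) E[X] stays bounded (at the triangle threshold p ~ 1/n).


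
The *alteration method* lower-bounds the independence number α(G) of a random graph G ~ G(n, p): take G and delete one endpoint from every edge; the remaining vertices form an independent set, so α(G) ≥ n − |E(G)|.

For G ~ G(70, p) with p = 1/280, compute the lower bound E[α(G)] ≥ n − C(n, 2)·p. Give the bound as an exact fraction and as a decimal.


E[|E(G)|] = C(70, 2)·p = 2415 · (1/280) = 69/8.
E[α(G)] ≥ n − E[|E(G)|] = 70 − 69/8 = 491/8.
Numerically: ≈ 61.37500.
(This is only a lower bound; the true E[α(G)] may be larger.)

E[α(G)] ≥ 491/8 ≈ 61.37500.


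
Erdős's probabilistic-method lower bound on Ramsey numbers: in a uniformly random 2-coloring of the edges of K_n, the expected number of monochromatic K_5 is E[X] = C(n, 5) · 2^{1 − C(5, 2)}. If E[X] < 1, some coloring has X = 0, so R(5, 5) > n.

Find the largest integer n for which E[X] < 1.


We need C(n, 5) · 2^{1 − 10} < 1, i.e. C(n, 5) < 2^{10 − 1} = 512.
Check values of n near the boundary:
  n = 9: C(9, 5) = 126; 126 < 512? YES
  n = 10: C(10, 5) = 252; 252 < 512? YES
  n = 11: C(11, 5) = 462; 462 < 512? YES
  n = 12: C(12, 5) = 792; 792 < 512? NO
The largest n with C(n, 5) < 512 is n = 11 (where E[X] = 231/256 ≈ 0.902). Hence R(5, 5) > 11, i.e. R(5, 5) ≥ 12.

Largest n = 11; hence R(5, 5) > 11.


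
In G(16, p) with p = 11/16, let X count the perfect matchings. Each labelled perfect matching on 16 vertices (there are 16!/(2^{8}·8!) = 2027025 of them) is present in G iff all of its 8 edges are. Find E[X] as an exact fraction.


K_16 has 16!/(2^{8}·8!) = 2027025 labelled perfect matchings.
For each such perfect matching H, let X_H = 1 if all 8 edges of H are present in G. Then P[X_H = 1] = p^{8} = (11/16)^{8} = 214358881/4294967296.
By linearity: E[X] = Σ_H E[X_H] = 2027025 · p^{8} = 2027025 · 214358881/4294967296 = 434510810759025/4294967296.
Numerically: E[X] ≈ 1.0117e+05.

E[X] = 2027025 · (11/16)^{8} = 434510810759025/4294967296 ≈ 1.0117e+05.


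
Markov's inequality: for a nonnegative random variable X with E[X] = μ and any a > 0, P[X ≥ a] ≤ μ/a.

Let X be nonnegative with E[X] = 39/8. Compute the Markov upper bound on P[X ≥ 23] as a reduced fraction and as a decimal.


μ = E[X] = 39/8, a = 23.
Markov: P[X ≥ 23] ≤ μ/a = (39/8)/23 = 39/184.
Numerically: ≈ 0.211957.
(Since a = 23 > μ = 4.875000, the bound 39/184 is < 1 and informative.)

P[X ≥ 23] ≤ 39/184 ≈ 0.211957.


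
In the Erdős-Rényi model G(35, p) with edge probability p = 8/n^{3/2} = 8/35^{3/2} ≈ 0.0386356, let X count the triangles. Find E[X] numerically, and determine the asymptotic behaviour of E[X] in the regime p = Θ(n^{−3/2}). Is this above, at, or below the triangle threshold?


Number of potential triangles: C(35, 3) = 6545.
Each occurs with probability p³ ≈ (0.0386356)³ ≈ 5.76718339e-05.
By linearity: E[X] = C(35, 3)·p³ ≈ 6545 · 5.76718339e-05 ≈ 0.377462.
Since α = 3/2 > 1, p = c/n^{3/2} = o(1/n) is below the triangle threshold p ~ 1/n. Asymptotically E[X] ~ (c³/6)·n^{3(1−α)} = (8³/6)·n^{-1.5} → 0, so by Markov's inequality G has no triangles w.h.p.

E[X] ≈ 0.377462; in regime p = Θ(1/n^{3/2}) E[X] tends to 0 (below the triangle threshold p ~ 1/n).


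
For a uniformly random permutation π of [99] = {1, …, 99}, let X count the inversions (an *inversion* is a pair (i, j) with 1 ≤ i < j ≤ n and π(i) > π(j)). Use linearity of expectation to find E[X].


Write X = Σ X_I over the C(99, 2) = 4851 pairs i < j, with X_I the indicator of one inversion.
There are 4851 indicators.
For each fixed pair i < j, the values π(i) and π(j) are two distinct elements of {1, …, 99} in uniformly random order; by symmetry P[π(i) > π(j)] = 1/2.
By linearity: E[X] = 4851 · (1/2) = C(99, 2) · (1/2) = 4851/2 = 4851/2 ≈ 2425.50000.

E[X] = 4851/2 = 2425.50000.


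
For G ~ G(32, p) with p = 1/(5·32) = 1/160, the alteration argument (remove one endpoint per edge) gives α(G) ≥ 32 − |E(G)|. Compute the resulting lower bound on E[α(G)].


E[|E(G)|] = C(32, 2)·p = 496 · (1/160) = 31/10.
E[α(G)] ≥ n − E[|E(G)|] = 32 − 31/10 = 289/10.
Numerically: ≈ 28.9000.
(This is only a lower bound; the true E[α(G)] may be larger.)

E[α(G)] ≥ 289/10 ≈ 28.9000.


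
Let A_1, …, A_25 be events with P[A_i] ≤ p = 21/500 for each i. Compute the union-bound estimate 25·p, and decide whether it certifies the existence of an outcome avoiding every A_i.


Union bound: P[∪_{i=1}^{25} A_i] ≤ Σ_i P[A_i] ≤ 25·p = 25·(21/500) = 21/20.
Numerically: 21/20 ≈ 1.050000.
Is 21/20 < 1? NO.
Since the bound 21/20 is ≥ 1, the union bound is uninformative here; it does NOT by itself certify existence.

25·p = 21/20 ≈ 1.050000; existence NOT certified by the union bound.


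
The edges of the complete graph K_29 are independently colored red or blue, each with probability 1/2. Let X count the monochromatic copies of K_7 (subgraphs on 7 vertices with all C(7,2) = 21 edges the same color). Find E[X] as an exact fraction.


Let X = Σ_S X_S over the C(29, 7) = 1560780 subsets S of size 7, where X_S = 1 if the K_7 on S is monochromatic.
For a fixed S, the K_7 on S has C(7, 2) = 21 edges. P[all 21 edges red] = (1/2)^21, and likewise for blue, so P[monochromatic] = 2·(1/2)^21 = 2^{1 − 21} = 1/1048576.
By linearity: E[X] = C(29, 7) · 2^{1 − 21} = 1560780 · 1/1048576 = 390195/262144.
Numerically: E[X] ≈ 1.488476.

E[X] = C(29,7)·2^(1−C(7,2)) = 390195/262144 ≈ 1.488476.


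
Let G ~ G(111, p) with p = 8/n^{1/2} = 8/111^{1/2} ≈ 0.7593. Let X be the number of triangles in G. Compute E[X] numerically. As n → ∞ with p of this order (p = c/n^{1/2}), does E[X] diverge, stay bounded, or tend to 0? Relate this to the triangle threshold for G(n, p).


Number of potential triangles: C(111, 3) = 221815.
Each occurs with probability p³ ≈ (0.7593)³ ≈ 4.378098e-01.
By linearity: E[X] = C(111, 3)·p³ ≈ 221815 · 4.378098e-01 ≈ 97112.7839.
Since α = 1/2 < 1, p = c/n^{1/2} ≫ 1/n is above the triangle threshold p ~ 1/n. Asymptotically E[X] ~ (c³/6)·n^{3(1−α)} = (8³/6)·n^{1.5} → ∞; triangles are abundant w.h.p.

E[X] ≈ 97112.7839; in regime p = Θ(1/n^{1/2}) E[X] diverges (above the triangle threshold p ~ 1/n).


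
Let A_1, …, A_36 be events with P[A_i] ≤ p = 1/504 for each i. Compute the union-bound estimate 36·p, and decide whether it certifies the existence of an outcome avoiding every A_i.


Union bound: P[∪_{i=1}^{36} A_i] ≤ Σ_i P[A_i] ≤ 36·p = 36·(1/504) = 1/14.
Numerically: 1/14 ≈ 0.071.
Is 1/14 < 1? YES.
Since P[∪ A_i] ≤ 1/14 < 1, the complement has P[∩ A_i^c] ≥ 1 − 1/14 = 13/14 > 0, so some outcome avoids every A_i.

36·p = 1/14 ≈ 0.071; existence CERTIFIED by the union bound.


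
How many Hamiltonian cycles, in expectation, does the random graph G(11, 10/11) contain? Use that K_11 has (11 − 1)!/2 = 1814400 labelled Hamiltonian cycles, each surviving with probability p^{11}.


K_11 has (11 − 1)!/2 = 1814400 labelled Hamiltonian cycles.
For each such Hamiltonian cycle H, let X_H = 1 if all 11 edges of H are present in G. Then P[X_H = 1] = p^{11} = (10/11)^{11} = 100000000000/285311670611.
By linearity of expectation: E[X] = Σ_H E[X_H] = 1814400 · p^{11} = 1814400 · 100000000000/285311670611 = 181440000000000000/285311670611.
Numerically: E[X] ≈ 6.36e+05.

E[X] = 1814400 · (10/11)^{11} = 181440000000000000/285311670611 ≈ 6.36e+05.


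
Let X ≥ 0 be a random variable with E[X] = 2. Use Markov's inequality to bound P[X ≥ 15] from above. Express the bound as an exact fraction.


μ = E[X] = 2, a = 15.
Markov: P[X ≥ 15] ≤ μ/a = (2)/15 = 2/15.
Numerically: ≈ 0.133333.
(Since a = 15 > μ = 2.000000, the bound 2/15 is < 1 and informative.)

P[X ≥ 15] ≤ 2/15 ≈ 0.133333.


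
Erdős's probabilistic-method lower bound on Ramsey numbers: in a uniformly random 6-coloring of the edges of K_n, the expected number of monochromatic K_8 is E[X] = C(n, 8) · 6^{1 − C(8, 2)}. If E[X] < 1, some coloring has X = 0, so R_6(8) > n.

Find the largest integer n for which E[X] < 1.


We need C(n, 8) · 6^{1 − 28} < 1, i.e. C(n, 8) < 6^{28 − 1} = 1023490369077469249536.
Check values of n near the boundary:
  n = 1592: C(1592, 8) = 1005480414540892933435; 1005480414540892933435 < 1023490369077469249536? YES
  n = 1593: C(1593, 8) = 1010555394551193970323; 1010555394551193970323 < 1023490369077469249536? YES
  n = 1594: C(1594, 8) = 1015652773590544255167; 1015652773590544255167 < 1023490369077469249536? YES
  n = 1595: C(1595, 8) = 1020772636343363633895; 1020772636343363633895 < 1023490369077469249536? YES
  n = 1596: C(1596, 8) = 1025915067760710553965; 1025915067760710553965 < 1023490369077469249536? NO
  n = 1597: C(1597, 8) = 1031080153060953275445; 1031080153060953275445 < 1023490369077469249536? NO
The largest n with C(n, 8) < 1023490369077469249536 is n = 1595 (where E[X] = 113419181815929292655/113721152119718805504 ≈ 0.9973446). Hence R_6(8) > 1595, i.e. R_6(8) ≥ 1596.

Largest n = 1595; hence R_6(8) > 1595.


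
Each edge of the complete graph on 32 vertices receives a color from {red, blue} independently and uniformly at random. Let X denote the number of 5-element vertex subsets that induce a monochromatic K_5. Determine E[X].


Let X = Σ_S X_S over the C(32, 5) = 201376 subsets S of size 5, where X_S = 1 if the K_5 on S is monochromatic.
For a fixed S, the K_5 on S has C(5, 2) = 10 edges. P[all 10 edges red] = (1/2)^10, and likewise for blue, so P[monochromatic] = 2·(1/2)^10 = 2^{1 − 10} = 1/512.
By linearity: E[X] = C(32, 5) · 2^{1 − 10} = 201376 · 1/512 = 6293/16.
Numerically: E[X] ≈ 393.31250.

E[X] = C(32,5)·2^(1−C(5,2)) = 6293/16 ≈ 393.31250.


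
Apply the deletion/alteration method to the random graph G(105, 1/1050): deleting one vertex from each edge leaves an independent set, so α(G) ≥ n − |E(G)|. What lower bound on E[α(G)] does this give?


E[|E(G)|] = C(105, 2)·p = 5460 · (1/1050) = 26/5.
E[α(G)] ≥ n − E[|E(G)|] = 105 − 26/5 = 499/5.
Numerically: ≈ 99.800.
(This is only a lower bound; the true E[α(G)] may be larger.)

E[α(G)] ≥ 499/5 ≈ 99.800.


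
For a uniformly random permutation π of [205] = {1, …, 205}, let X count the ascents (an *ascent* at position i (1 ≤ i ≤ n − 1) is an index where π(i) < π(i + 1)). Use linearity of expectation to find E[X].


Write X = Σ X_I over i = 1, …, 204, with X_I the indicator of one ascent.
There are 204 indicators.
For each fixed i, the pair (π(i), π(i+1)) is a uniformly random ordered pair of distinct values from {1, …, 205}; by symmetry P[π(i) < π(i+1)] = 1/2.
By linearity: E[X] = 204 · (1/2) = (205 − 1) · (1/2) = 102 ≈ 102.0000.

E[X] = 102 = 102.0000.


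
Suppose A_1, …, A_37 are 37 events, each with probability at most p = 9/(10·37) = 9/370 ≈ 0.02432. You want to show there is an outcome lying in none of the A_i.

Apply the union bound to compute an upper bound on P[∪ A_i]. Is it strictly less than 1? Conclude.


Union bound: P[∪_{i=1}^{37} A_i] ≤ Σ_i P[A_i] ≤ 37·p = 37·(9/370) = 9/10.
Numerically: 9/10 ≈ 0.90000.
Is 9/10 < 1? YES.
Since P[∪ A_i] ≤ 9/10 < 1, the complement has P[∩ A_i^c] ≥ 1 − 9/10 = 1/10 > 0, so some outcome avoids every A_i.

37·p = 9/10 ≈ 0.90000; existence CERTIFIED by the union bound.


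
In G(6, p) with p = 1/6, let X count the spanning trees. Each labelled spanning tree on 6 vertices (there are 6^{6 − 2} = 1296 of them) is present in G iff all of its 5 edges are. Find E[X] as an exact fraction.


K_6 has 6^{6 − 2} = 1296 labelled spanning trees.
For each such spanning tree H, let X_H = 1 if all 5 edges of H are present in G. Then P[X_H = 1] = p^{5} = (1/6)^{5} = 1/7776.
By linearity of expectation: E[X] = Σ_H E[X_H] = 1296 · p^{5} = 1296 · 1/7776 = 1/6.
Numerically: E[X] ≈ 0.1667.

E[X] = 1296 · (1/6)^{5} = 1/6 ≈ 0.1667.


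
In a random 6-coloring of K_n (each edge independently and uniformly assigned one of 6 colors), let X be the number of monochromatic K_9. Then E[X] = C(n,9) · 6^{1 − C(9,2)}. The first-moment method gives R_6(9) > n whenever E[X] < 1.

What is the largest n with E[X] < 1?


We need C(n, 9) · 6^{1 − 36} < 1, i.e. C(n, 9) < 6^{36 − 1} = 1719070799748422591028658176.
Check values of n near the boundary:
  n = 4405: C(4405, 9) = 1706862792900636302463627150; 1706862792900636302463627150 < 1719070799748422591028658176? YES
  n = 4406: C(4406, 9) = 1710356485221788389505285700; 1710356485221788389505285700 < 1719070799748422591028658176? YES
  n = 4407: C(4407, 9) = 1713856532599459170657070050; 1713856532599459170657070050 < 1719070799748422591028658176? YES
  n = 4408: C(4408, 9) = 1717362945146264156457459600; 1717362945146264156457459600 < 1719070799748422591028658176? YES
  n = 4409: C(4409, 9) = 1720875732988608787686577131; 1720875732988608787686577131 < 1719070799748422591028658176? NO
  n = 4410: C(4410, 9) = 1724394906266704102180823710; 1724394906266704102180823710 < 1719070799748422591028658176? NO
The largest n with C(n, 9) < 1719070799748422591028658176 is n = 4408 (where E[X] = 35778394690547169926197075/35813974994758803979763712 ≈ 0.99901). Hence R_6(9) > 4408, i.e. R_6(9) ≥ 4409.

Largest n = 4408; hence R_6(9) > 4408.


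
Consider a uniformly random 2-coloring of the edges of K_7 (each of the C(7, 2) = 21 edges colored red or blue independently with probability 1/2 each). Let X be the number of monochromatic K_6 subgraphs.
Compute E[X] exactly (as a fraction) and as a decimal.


Let X = Σ_S X_S over the C(7, 6) = 7 subsets S of size 6, where X_S = 1 if the K_6 on S is monochromatic.
For a fixed S, the K_6 on S has C(6, 2) = 15 edges. P[all 15 edges red] = (1/2)^15, and likewise for blue, so P[monochromatic] = 2·(1/2)^15 = 2^{1 − 15} = 1/16384.
By linearity of expectation: E[X] = C(7, 6) · 2^{1 − 15} = 7 · 1/16384 = 7/16384.
Numerically: E[X] ≈ 0.000.

E[X] = C(7,6)·2^(1−C(6,2)) = 7/16384 ≈ 0.000.


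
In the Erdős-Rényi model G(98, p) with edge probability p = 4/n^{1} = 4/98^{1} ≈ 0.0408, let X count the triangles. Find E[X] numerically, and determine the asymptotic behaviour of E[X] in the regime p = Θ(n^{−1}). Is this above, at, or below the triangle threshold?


Number of potential triangles: C(98, 3) = 152096.
Each occurs with probability p³ ≈ (0.0408)³ ≈ 6.79989e-05.
By linearity: E[X] = C(98, 3)·p³ ≈ 152096 · 6.79989e-05 ≈ 10.342.
Here α = 1, so p = 4/n is exactly at the triangle threshold p ~ 1/n. Asymptotically E[X] → c³/6 = 4³/6 = 32/3 ≈ 10.667, a bounded constant. In this regime the triangle count is asymptotically Poisson(c³/6).

E[X] ≈ 10.342; in regime p = Θ(1/n^{1}) E[X] stays bounded (at the triangle threshold p ~ 1/n).


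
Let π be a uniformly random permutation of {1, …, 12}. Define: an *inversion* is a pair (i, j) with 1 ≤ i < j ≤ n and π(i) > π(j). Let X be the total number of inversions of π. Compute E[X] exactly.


Write X = Σ X_I over the C(12, 2) = 66 pairs i < j, with X_I the indicator of one inversion.
There are 66 indicators.
For each fixed pair i < j, the values π(i) and π(j) are two distinct elements of {1, …, 12} in uniformly random order; by symmetry P[π(i) > π(j)] = 1/2.
By linearity: E[X] = 66 · (1/2) = C(12, 2) · (1/2) = 66/2 = 33 ≈ 33.000000.

E[X] = 33 = 33.000000.


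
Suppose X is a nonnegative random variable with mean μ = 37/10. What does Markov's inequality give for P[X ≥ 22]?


μ = E[X] = 37/10, a = 22.
Markov: P[X ≥ 22] ≤ μ/a = (37/10)/22 = 37/220.
Numerically: ≈ 0.168182.
(Since a = 22 > μ = 3.700000, the bound 37/220 is < 1 and informative.)

P[X ≥ 22] ≤ 37/220 ≈ 0.168182.


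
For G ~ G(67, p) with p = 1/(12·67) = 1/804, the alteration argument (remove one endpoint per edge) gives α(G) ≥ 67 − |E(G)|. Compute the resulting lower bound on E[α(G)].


E[|E(G)|] = C(67, 2)·p = 2211 · (1/804) = 11/4.
E[α(G)] ≥ n − E[|E(G)|] = 67 − 11/4 = 257/4.
Numerically: ≈ 64.25000.
(This is only a lower bound; the true E[α(G)] may be larger.)

E[α(G)] ≥ 257/4 ≈ 64.25000.


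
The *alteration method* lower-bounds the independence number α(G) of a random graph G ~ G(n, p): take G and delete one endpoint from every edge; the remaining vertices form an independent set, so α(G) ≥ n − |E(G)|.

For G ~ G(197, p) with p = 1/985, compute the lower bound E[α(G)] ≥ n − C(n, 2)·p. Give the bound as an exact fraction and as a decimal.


E[|E(G)|] = C(197, 2)·p = 19306 · (1/985) = 98/5.
E[α(G)] ≥ n − E[|E(G)|] = 197 − 98/5 = 887/5.
Numerically: ≈ 177.4000.
(This is only a lower bound; the true E[α(G)] may be larger.)

E[α(G)] ≥ 887/5 ≈ 177.4000.


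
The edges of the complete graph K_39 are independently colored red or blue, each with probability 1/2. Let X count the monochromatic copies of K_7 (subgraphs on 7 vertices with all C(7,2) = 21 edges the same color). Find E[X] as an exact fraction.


Let X = Σ_S X_S over the C(39, 7) = 15380937 subsets S of size 7, where X_S = 1 if the K_7 on S is monochromatic.
For a fixed S, the K_7 on S has C(7, 2) = 21 edges. P[all 21 edges red] = (1/2)^21, and likewise for blue, so P[monochromatic] = 2·(1/2)^21 = 2^{1 − 21} = 1/1048576.
By linearity: E[X] = C(39, 7) · 2^{1 − 21} = 15380937 · 1/1048576 = 15380937/1048576.
Numerically: E[X] ≈ 14.668405.

E[X] = C(39,7)·2^(1−C(7,2)) = 15380937/1048576 ≈ 14.668405.


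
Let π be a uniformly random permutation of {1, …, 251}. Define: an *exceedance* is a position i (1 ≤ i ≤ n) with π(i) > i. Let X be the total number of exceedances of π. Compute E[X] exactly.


Write X = Σ_{i=1}^{251} X_i, where X_i = 1_{π(i) > i}.
For each fixed i, π(i) is uniform over {1, …, 251} (marginal of a uniform permutation), so P[π(i) > i] = (n − i)/n. Summing: Σ_{i=1}^{251} (n − i)/n = (0 + 1 + … + 250)/251 = 251(251 − 1)/(2·251) = (251 − 1)/2.
Hence E[X] = Σ_{i=1}^{251} (251 − i)/251 = 125 ≈ 125.0000.

E[X] = 125 = 125.0000.


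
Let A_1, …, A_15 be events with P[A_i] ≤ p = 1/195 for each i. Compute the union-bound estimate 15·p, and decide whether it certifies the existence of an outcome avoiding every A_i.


Union bound: P[∪_{i=1}^{15} A_i] ≤ Σ_i P[A_i] ≤ 15·p = 15·(1/195) = 1/13.
Numerically: 1/13 ≈ 0.077.
Is 1/13 < 1? YES.
Since P[∪ A_i] ≤ 1/13 < 1, the complement has P[∩ A_i^c] ≥ 1 − 1/13 = 12/13 > 0, so some outcome avoids every A_i.

15·p = 1/13 ≈ 0.077; existence CERTIFIED by the union bound.


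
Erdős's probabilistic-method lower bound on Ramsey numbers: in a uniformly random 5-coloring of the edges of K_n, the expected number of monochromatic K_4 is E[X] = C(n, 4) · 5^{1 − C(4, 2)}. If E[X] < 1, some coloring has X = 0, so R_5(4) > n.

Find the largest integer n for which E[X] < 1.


We need C(n, 4) · 5^{1 − 6} < 1, i.e. C(n, 4) < 5^{6 − 1} = 3125.
Check values of n near the boundary:
  n = 16: C(16, 4) = 1820; 1820 < 3125? YES
  n = 17: C(17, 4) = 2380; 2380 < 3125? YES
  n = 18: C(18, 4) = 3060; 3060 < 3125? YES
  n = 19: C(19, 4) = 3876; 3876 < 3125? NO
  n = 20: C(20, 4) = 4845; 4845 < 3125? NO
  n = 21: C(21, 4) = 5985; 5985 < 3125? NO
The largest n with C(n, 4) < 3125 is n = 18 (where E[X] = 612/625 ≈ 0.9792000). Hence R_5(4) > 18, i.e. R_5(4) ≥ 19.

Largest n = 18; hence R_5(4) > 18.


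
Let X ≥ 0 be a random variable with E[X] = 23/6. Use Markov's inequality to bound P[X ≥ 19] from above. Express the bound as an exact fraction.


μ = E[X] = 23/6, a = 19.
Markov: P[X ≥ 19] ≤ μ/a = (23/6)/19 = 23/114.
Numerically: ≈ 0.201754.
(Since a = 19 > μ = 3.833333, the bound 23/114 is < 1 and informative.)

P[X ≥ 19] ≤ 23/114 ≈ 0.201754.


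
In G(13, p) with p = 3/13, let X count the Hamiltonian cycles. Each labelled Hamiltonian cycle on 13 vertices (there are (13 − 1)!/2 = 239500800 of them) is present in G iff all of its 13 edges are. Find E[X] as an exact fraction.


K_13 has (13 − 1)!/2 = 239500800 labelled Hamiltonian cycles.
For each such Hamiltonian cycle H, let X_H = 1 if all 13 edges of H are present in G. Then P[X_H = 1] = p^{13} = (3/13)^{13} = 1594323/302875106592253.
Summing the indicators: E[X] = Σ_H E[X_H] = 239500800 · p^{13} = 239500800 · 1594323/302875106592253 = 381841633958400/302875106592253.
Numerically: E[X] ≈ 1.2607.

E[X] = 239500800 · (3/13)^{13} = 381841633958400/302875106592253 ≈ 1.2607.


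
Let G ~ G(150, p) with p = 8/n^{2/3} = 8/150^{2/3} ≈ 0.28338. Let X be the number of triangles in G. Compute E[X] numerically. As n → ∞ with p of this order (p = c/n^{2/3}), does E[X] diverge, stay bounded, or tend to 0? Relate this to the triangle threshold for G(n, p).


Number of potential triangles: C(150, 3) = 551300.
Each occurs with probability p³ ≈ (0.28338)³ ≈ 2.2755556e-02.
By linearity: E[X] = C(150, 3)·p³ ≈ 551300 · 2.2755556e-02 ≈ 12545.13778.
Since α = 2/3 < 1, p = c/n^{2/3} ≫ 1/n is above the triangle threshold p ~ 1/n. Asymptotically E[X] ~ (c³/6)·n^{3(1−α)} = (8³/6)·n^{1} → ∞; triangles are abundant w.h.p.

E[X] ≈ 12545.13778; in regime p = Θ(1/n^{2/3}) E[X] diverges (above the triangle threshold p ~ 1/n).


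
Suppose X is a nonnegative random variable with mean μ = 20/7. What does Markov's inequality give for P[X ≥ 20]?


μ = E[X] = 20/7, a = 20.
Markov: P[X ≥ 20] ≤ μ/a = (20/7)/20 = 1/7.
Numerically: ≈ 0.143.
(Since a = 20 > μ = 2.857, the bound 1/7 is < 1 and informative.)

P[X ≥ 20] ≤ 1/7 ≈ 0.143.


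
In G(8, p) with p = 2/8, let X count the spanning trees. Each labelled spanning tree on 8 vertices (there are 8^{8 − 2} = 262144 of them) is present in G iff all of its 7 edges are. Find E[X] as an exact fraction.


K_8 has 8^{8 − 2} = 262144 labelled spanning trees.
For each such spanning tree H, let X_H = 1 if all 7 edges of H are present in G. Then P[X_H = 1] = p^{7} = (1/4)^{7} = 1/16384.
Summing the indicators: E[X] = Σ_H E[X_H] = 262144 · p^{7} = 262144 · 1/16384 = 16.
Numerically: E[X] ≈ 16.

E[X] = 262144 · (1/4)^{7} = 16 ≈ 16.


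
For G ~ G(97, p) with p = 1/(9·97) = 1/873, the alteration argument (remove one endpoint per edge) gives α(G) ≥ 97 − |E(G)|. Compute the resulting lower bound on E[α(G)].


E[|E(G)|] = C(97, 2)·p = 4656 · (1/873) = 16/3.
E[α(G)] ≥ n − E[|E(G)|] = 97 − 16/3 = 275/3.
Numerically: ≈ 91.66667.
(This is only a lower bound; the true E[α(G)] may be larger.)

E[α(G)] ≥ 275/3 ≈ 91.66667.


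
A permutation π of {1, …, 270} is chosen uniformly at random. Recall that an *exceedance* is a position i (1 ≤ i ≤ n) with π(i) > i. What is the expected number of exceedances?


Write X = Σ_{i=1}^{270} X_i, where X_i = 1_{π(i) > i}.
For each fixed i, π(i) is uniform over {1, …, 270} (marginal of a uniform permutation), so P[π(i) > i] = (n − i)/n. Summing: Σ_{i=1}^{270} (n − i)/n = (0 + 1 + … + 269)/270 = 270(270 − 1)/(2·270) = (270 − 1)/2.
Hence E[X] = Σ_{i=1}^{270} (270 − i)/270 = 269/2 ≈ 134.500.

E[X] = 269/2 = 134.500.


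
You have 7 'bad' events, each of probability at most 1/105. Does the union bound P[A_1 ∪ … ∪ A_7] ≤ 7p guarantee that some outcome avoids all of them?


Union bound: P[∪_{i=1}^{7} A_i] ≤ Σ_i P[A_i] ≤ 7·p = 7·(1/105) = 1/15.
Numerically: 1/15 ≈ 0.0666667.
Is 1/15 < 1? YES.
Since P[∪ A_i] ≤ 1/15 < 1, the complement has P[∩ A_i^c] ≥ 1 − 1/15 = 14/15 > 0, so some outcome avoids every A_i.

7·p = 1/15 ≈ 0.0666667; existence CERTIFIED by the union bound.


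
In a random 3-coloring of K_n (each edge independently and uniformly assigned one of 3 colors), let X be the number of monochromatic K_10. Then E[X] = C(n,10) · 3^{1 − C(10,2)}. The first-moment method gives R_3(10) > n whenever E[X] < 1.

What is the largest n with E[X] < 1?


We need C(n, 10) · 3^{1 − 45} < 1, i.e. C(n, 10) < 3^{45 − 1} = 984770902183611232881.
Check values of n near the boundary:
  n = 570: C(570, 10) = 921524823451961408691; 921524823451961408691 < 984770902183611232881? YES
  n = 571: C(571, 10) = 937951290893172842001; 937951290893172842001 < 984770902183611232881? YES
  n = 572: C(572, 10) = 954640815642161682606; 954640815642161682606 < 984770902183611232881? YES
  n = 573: C(573, 10) = 971597135635805762226; 971597135635805762226 < 984770902183611232881? YES
  n = 574: C(574, 10) = 988824035203816502691; 988824035203816502691 < 984770902183611232881? NO
  n = 575: C(575, 10) = 1006325345561406175305; 1006325345561406175305 < 984770902183611232881? NO
  n = 576: C(576, 10) = 1024104945306307344480; 1024104945306307344480 < 984770902183611232881? NO
The largest n with C(n, 10) < 984770902183611232881 is n = 573 (where E[X] = 35985079097622435638/36472996377170786403 ≈ 0.986623). Hence R_3(10) > 573, i.e. R_3(10) ≥ 574.

Largest n = 573; hence R_3(10) > 573.


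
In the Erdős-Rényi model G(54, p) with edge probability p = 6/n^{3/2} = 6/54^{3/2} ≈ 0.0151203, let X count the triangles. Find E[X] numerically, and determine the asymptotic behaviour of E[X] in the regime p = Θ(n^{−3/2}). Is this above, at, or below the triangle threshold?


Number of potential triangles: C(54, 3) = 24804.
Each occurs with probability p³ ≈ (0.0151203)³ ≈ 3.45686032e-06.
By linearity: E[X] = C(54, 3)·p³ ≈ 24804 · 3.45686032e-06 ≈ 0.085744.
Since α = 3/2 > 1, p = c/n^{3/2} = o(1/n) is below the triangle threshold p ~ 1/n. Asymptotically E[X] ~ (c³/6)·n^{3(1−α)} = (6³/6)·n^{-1.5} → 0, so by Markov's inequality G has no triangles w.h.p.

E[X] ≈ 0.085744; in regime p = Θ(1/n^{3/2}) E[X] tends to 0 (below the triangle threshold p ~ 1/n).


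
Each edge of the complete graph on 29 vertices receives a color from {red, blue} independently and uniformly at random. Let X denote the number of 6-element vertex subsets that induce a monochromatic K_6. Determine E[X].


Let X = Σ_S X_S over the C(29, 6) = 475020 subsets S of size 6, where X_S = 1 if the K_6 on S is monochromatic.
For a fixed S, the K_6 on S has C(6, 2) = 15 edges. P[all 15 edges red] = (1/2)^15, and likewise for blue, so P[monochromatic] = 2·(1/2)^15 = 2^{1 − 15} = 1/16384.
Summing: E[X] = C(29, 6) · 2^{1 − 15} = 475020 · 1/16384 = 118755/4096.
Numerically: E[X] ≈ 28.992920.

E[X] = C(29,6)·2^(1−C(6,2)) = 118755/4096 ≈ 28.992920.


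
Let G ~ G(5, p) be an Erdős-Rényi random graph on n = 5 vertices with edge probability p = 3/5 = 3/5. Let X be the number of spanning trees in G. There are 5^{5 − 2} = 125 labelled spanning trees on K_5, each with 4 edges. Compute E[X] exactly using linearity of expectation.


K_5 has 5^{5 − 2} = 125 labelled spanning trees.
For each such spanning tree H, let X_H = 1 if all 4 edges of H are present in G. Then P[X_H = 1] = p^{4} = (3/5)^{4} = 81/625.
By linearity: E[X] = Σ_H E[X_H] = 125 · p^{4} = 125 · 81/625 = 81/5.
Numerically: E[X] ≈ 16.2.

E[X] = 125 · (3/5)^{4} = 81/5 ≈ 16.2.


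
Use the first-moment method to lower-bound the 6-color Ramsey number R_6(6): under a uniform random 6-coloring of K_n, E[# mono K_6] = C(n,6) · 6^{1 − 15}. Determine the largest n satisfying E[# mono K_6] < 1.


We need C(n, 6) · 6^{1 − 15} < 1, i.e. C(n, 6) < 6^{15 − 1} = 78364164096.
Check values of n near the boundary:
  n = 197: C(197, 6) = 75176946208; 75176946208 < 78364164096? YES
  n = 198: C(198, 6) = 77526225777; 77526225777 < 78364164096? YES
  n = 199: C(199, 6) = 79936367511; 79936367511 < 78364164096? NO
  n = 200: C(200, 6) = 82408626300; 82408626300 < 78364164096? NO
The largest n with C(n, 6) < 78364164096 is n = 198 (where E[X] = 25842075259/26121388032 ≈ 0.9893071). Hence R_6(6) > 198, i.e. R_6(6) ≥ 199.

Largest n = 198; hence R_6(6) > 198.


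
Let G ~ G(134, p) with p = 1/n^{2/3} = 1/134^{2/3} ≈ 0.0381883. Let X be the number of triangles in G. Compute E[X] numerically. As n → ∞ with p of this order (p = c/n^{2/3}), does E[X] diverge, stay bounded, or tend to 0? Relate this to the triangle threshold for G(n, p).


Number of potential triangles: C(134, 3) = 392084.
Each occurs with probability p³ ≈ (0.0381883)³ ≈ 5.56916908e-05.
By linearity: E[X] = C(134, 3)·p³ ≈ 392084 · 5.56916908e-05 ≈ 21.835821.
Since α = 2/3 < 1, p = c/n^{2/3} ≫ 1/n is above the triangle threshold p ~ 1/n. Asymptotically E[X] ~ (c³/6)·n^{3(1−α)} = (1³/6)·n^{1} → ∞; triangles are abundant w.h.p.

E[X] ≈ 21.835821; in regime p = Θ(1/n^{2/3}) E[X] diverges (above the triangle threshold p ~ 1/n).


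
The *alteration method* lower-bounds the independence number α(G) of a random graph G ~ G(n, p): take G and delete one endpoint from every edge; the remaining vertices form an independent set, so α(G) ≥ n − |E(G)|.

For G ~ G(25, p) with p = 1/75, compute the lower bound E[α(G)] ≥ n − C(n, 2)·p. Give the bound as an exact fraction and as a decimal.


E[|E(G)|] = C(25, 2)·p = 300 · (1/75) = 4.
E[α(G)] ≥ n − E[|E(G)|] = 25 − 4 = 21.
Numerically: ≈ 21.0000.
(This is only a lower bound; the true E[α(G)] may be larger.)

E[α(G)] ≥ 21 ≈ 21.0000.


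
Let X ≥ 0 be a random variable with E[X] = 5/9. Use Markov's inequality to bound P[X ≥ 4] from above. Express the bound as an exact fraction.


μ = E[X] = 5/9, a = 4.
Markov: P[X ≥ 4] ≤ μ/a = (5/9)/4 = 5/36.
Numerically: ≈ 0.138889.
(Since a = 4 > μ = 0.555556, the bound 5/36 is < 1 and informative.)

P[X ≥ 4] ≤ 5/36 ≈ 0.138889.


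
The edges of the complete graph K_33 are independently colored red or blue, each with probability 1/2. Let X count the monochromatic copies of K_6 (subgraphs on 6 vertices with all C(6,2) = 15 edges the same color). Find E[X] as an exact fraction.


Let X = Σ_S X_S over the C(33, 6) = 1107568 subsets S of size 6, where X_S = 1 if the K_6 on S is monochromatic.
For a fixed S, the K_6 on S has C(6, 2) = 15 edges. P[all 15 edges red] = (1/2)^15, and likewise for blue, so P[monochromatic] = 2·(1/2)^15 = 2^{1 − 15} = 1/16384.
By linearity: E[X] = C(33, 6) · 2^{1 − 15} = 1107568 · 1/16384 = 69223/1024.
Numerically: E[X] ≈ 67.600586.

E[X] = C(33,6)·2^(1−C(6,2)) = 69223/1024 ≈ 67.600586.


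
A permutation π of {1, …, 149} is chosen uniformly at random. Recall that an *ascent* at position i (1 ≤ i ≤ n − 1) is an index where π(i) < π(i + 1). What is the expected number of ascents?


Write X = Σ X_I over i = 1, …, 148, with X_I the indicator of one ascent.
There are 148 indicators.
For each fixed i, the pair (π(i), π(i+1)) is a uniformly random ordered pair of distinct values from {1, …, 149}; by symmetry P[π(i) < π(i+1)] = 1/2.
By linearity: E[X] = 148 · (1/2) = (149 − 1) · (1/2) = 74 ≈ 74.0000.

E[X] = 74 = 74.0000.


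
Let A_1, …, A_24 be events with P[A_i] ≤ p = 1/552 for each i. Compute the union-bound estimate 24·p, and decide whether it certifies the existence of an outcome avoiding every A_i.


Union bound: P[∪_{i=1}^{24} A_i] ≤ Σ_i P[A_i] ≤ 24·p = 24·(1/552) = 1/23.
Numerically: 1/23 ≈ 0.0435.
Is 1/23 < 1? YES.
Since P[∪ A_i] ≤ 1/23 < 1, the complement has P[∩ A_i^c] ≥ 1 − 1/23 = 22/23 > 0, so some outcome avoids every A_i.

24·p = 1/23 ≈ 0.0435; existence CERTIFIED by the union bound.


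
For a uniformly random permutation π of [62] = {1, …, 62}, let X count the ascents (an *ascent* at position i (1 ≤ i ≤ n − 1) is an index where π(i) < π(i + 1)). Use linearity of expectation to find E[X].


Write X = Σ X_I over i = 1, …, 61, with X_I the indicator of one ascent.
There are 61 indicators.
For each fixed i, the pair (π(i), π(i+1)) is a uniformly random ordered pair of distinct values from {1, …, 62}; by symmetry P[π(i) < π(i+1)] = 1/2.
By linearity: E[X] = 61 · (1/2) = (62 − 1) · (1/2) = 61/2 ≈ 30.500.

E[X] = 61/2 = 30.500.


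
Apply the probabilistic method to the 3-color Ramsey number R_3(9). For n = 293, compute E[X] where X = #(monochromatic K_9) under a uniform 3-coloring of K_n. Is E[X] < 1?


E[X] = C(293, 9) · 3^{1 − 36} = 38740172144007620 · 3^{−35} = 38740172144007620/50031545098999707.
As a reduced fraction: E[X] = 38740172144007620/50031545098999707 ≈ 0.7743149.
Is E[X] < 1? YES.
Since E[X] < 1, there exists a 3-coloring of K_{293} with no monochromatic K_9; hence R_3(9) > 293.

E[X] = 38740172144007620/50031545098999707 ≈ 0.7743149; E[X] < 1, so R_3(9) > 293.
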